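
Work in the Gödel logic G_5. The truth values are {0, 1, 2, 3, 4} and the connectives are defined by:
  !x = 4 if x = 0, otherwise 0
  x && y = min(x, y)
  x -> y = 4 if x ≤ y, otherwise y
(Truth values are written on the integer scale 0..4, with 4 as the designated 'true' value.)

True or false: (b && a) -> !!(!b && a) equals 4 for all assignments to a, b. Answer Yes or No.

Counterexample: take a = 1, b = 1.
b && a = 1 && 1 = 1
!b = !1 = 0
!b && a = 0 && 1 = 0
!(!b && a) = !0 = 4
!!(!b && a) = !4 = 0
(b && a) -> !!(!b && a) = 1 -> 0 = 0
This gives 0 ≠ 4.

No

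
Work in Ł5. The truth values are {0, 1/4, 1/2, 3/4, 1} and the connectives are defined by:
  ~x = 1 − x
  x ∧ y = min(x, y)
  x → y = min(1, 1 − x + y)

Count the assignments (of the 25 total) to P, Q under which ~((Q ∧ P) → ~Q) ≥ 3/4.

2

value 1: 1 assignment (counts)
value 3/4: 1 assignment (counts)
value 1/2: 3 assignments
value 1/4: 2 assignments
value 0: 18 assignments
So 2 of the 25 assignments meet the threshold.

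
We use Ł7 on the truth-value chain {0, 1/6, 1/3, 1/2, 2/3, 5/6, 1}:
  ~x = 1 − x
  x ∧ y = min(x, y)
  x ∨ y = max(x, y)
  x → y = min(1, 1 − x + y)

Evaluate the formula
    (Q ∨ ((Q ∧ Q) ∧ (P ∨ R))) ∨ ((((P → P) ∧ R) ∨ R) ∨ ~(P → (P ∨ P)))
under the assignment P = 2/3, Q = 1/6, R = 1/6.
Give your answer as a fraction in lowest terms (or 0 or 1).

Q ∧ Q = 1/6 ∧ 1/6 = 1/6
P ∨ R = 2/3 ∨ 1/6 = 2/3
(Q ∧ Q) ∧ (P ∨ R) = 1/6 ∧ 2/3 = 1/6
Q ∨ ((Q ∧ Q) ∧ (P ∨ R)) = 1/6 ∨ 1/6 = 1/6
P → P = 2/3 → 2/3 = 1
(P → P) ∧ R = 1 ∧ 1/6 = 1/6
((P → P) ∧ R) ∨ R = 1/6 ∨ 1/6 = 1/6
P ∨ P = 2/3 ∨ 2/3 = 2/3
P → (P ∨ P) = 2/3 → 2/3 = 1
~(P → (P ∨ P)) = ~1 = 0
(((P → P) ∧ R) ∨ R) ∨ ~(P → (P ∨ P)) = 1/6 ∨ 0 = 1/6
(Q ∨ ((Q ∧ Q) ∧ (P ∨ R))) ∨ ((((P → P) ∧ R) ∨ R) ∨ ~(P → (P ∨ P))) = 1/6 ∨ 1/6 = 1/6

1/6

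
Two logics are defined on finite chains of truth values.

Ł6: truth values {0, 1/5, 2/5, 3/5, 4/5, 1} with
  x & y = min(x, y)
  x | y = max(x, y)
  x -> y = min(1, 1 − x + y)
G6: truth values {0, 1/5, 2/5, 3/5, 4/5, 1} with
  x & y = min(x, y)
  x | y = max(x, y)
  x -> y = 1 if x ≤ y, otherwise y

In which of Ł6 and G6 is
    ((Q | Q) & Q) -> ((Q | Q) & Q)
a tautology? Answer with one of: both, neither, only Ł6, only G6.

In Ł6: every assignment gives 1 — tautology.
In G6: every assignment gives 1 — tautology.

both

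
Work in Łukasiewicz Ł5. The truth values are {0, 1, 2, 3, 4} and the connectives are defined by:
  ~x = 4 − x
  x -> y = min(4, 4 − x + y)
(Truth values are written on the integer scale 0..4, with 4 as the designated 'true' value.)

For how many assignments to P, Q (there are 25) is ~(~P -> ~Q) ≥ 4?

value 4: 1 assignment (counts)
value 3: 2 assignments
value 2: 3 assignments
value 1: 4 assignments
value 0: 15 assignments
So 1 of the 25 assignments meets the threshold.

1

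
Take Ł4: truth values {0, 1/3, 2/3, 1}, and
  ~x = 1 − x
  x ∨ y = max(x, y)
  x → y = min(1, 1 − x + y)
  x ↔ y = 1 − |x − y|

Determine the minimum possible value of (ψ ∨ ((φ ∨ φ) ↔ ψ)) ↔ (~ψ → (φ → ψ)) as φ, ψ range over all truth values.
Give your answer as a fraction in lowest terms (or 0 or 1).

Take φ = 0, ψ = 1/3:
φ ∨ φ = 0 ∨ 0 = 0
(φ ∨ φ) ↔ ψ = 0 ↔ 1/3 = 2/3
ψ ∨ ((φ ∨ φ) ↔ ψ) = 1/3 ∨ 2/3 = 2/3
~ψ = ~1/3 = 2/3
φ → ψ = 0 → 1/3 = 1
~ψ → (φ → ψ) = 2/3 → 1 = 1
(ψ ∨ ((φ ∨ φ) ↔ ψ)) ↔ (~ψ → (φ → ψ)) = 2/3 ↔ 1 = 2/3
No assignment yields a value below 2/3, so this is the minimum.

2/3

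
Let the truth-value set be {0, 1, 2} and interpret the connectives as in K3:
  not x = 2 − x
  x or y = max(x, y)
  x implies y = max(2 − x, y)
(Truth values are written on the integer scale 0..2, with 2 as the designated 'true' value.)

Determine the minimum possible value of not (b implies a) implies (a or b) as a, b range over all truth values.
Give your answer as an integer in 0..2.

Take a = 0, b = 1:
b implies a = 1 implies 0 = 1
not (b implies a) = not 1 = 1
a or b = 0 or 1 = 1
not (b implies a) implies (a or b) = 1 implies 1 = 1
No assignment yields a value below 1, so this is the minimum.

1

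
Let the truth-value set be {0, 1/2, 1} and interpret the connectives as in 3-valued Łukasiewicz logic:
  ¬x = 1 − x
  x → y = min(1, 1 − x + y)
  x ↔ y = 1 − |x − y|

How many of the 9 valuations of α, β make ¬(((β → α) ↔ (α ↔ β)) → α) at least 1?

α = 0, β = 0 ↦ 1  ≥
α = 0, β = 1/2 ↦ 1  ≥
α = 0, β = 1 ↦ 1  ≥
α = 1/2, β = 0 ↦ 0  <
α = 1/2, β = 1/2 ↦ 1/2  <
α = 1/2, β = 1 ↦ 1/2  <
α = 1, β = 0 ↦ 0  <
α = 1, β = 1/2 ↦ 0  <
α = 1, β = 1 ↦ 0  <
So 3 of the 9 assignments meet the threshold.

3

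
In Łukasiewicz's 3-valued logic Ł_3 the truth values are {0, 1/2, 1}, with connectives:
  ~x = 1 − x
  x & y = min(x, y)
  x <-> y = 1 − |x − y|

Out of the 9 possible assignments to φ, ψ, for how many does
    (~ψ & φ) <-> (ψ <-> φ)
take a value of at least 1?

φ = 0, ψ = 0 ↦ 0  <
φ = 0, ψ = 1/2 ↦ 1/2  <
φ = 0, ψ = 1 ↦ 1  ≥
φ = 1/2, ψ = 0 ↦ 1  ≥
φ = 1/2, ψ = 1/2 ↦ 1/2  <
φ = 1/2, ψ = 1 ↦ 1/2  <
φ = 1, ψ = 0 ↦ 0  <
φ = 1, ψ = 1/2 ↦ 1  ≥
φ = 1, ψ = 1 ↦ 0  <
So 3 of the 9 assignments meet the threshold.

3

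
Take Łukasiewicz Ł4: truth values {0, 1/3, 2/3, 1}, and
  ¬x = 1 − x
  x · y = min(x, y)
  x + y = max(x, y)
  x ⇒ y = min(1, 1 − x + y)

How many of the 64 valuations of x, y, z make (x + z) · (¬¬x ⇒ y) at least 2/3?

value 1: 13 assignments (counts)
value 2/3: 23 assignments (counts)
value 1/3: 20 assignments
value 0: 8 assignments
So 36 of the 64 assignments meet the threshold.

36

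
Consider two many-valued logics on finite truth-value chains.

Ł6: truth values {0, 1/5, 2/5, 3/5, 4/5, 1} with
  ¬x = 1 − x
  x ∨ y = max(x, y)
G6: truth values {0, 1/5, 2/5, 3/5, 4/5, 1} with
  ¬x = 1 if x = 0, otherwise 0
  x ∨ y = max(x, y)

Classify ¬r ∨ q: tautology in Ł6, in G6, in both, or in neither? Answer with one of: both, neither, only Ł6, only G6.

In Ł6: at q = 0, r = 1/5 the value is 4/5 — not a tautology.
In G6: at q = 0, r = 1/5 the value is 0 — not a tautology.

neither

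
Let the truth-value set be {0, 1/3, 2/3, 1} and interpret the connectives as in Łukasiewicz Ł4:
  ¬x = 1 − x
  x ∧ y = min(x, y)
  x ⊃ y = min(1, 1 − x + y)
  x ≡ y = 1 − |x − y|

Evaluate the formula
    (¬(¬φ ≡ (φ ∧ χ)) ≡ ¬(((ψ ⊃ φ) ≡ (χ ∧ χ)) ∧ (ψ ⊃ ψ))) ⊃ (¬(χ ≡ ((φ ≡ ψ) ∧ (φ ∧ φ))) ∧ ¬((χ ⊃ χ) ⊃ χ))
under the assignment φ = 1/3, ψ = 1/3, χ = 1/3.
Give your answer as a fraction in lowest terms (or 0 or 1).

1/3

¬φ = ¬1/3 = 2/3
φ ∧ χ = 1/3 ∧ 1/3 = 1/3
¬φ ≡ (φ ∧ χ) = 2/3 ≡ 1/3 = 2/3
¬(¬φ ≡ (φ ∧ χ)) = ¬2/3 = 1/3
ψ ⊃ φ = 1/3 ⊃ 1/3 = 1
χ ∧ χ = 1/3 ∧ 1/3 = 1/3
(ψ ⊃ φ) ≡ (χ ∧ χ) = 1 ≡ 1/3 = 1/3
ψ ⊃ ψ = 1/3 ⊃ 1/3 = 1
((ψ ⊃ φ) ≡ (χ ∧ χ)) ∧ (ψ ⊃ ψ) = 1/3 ∧ 1 = 1/3
¬(((ψ ⊃ φ) ≡ (χ ∧ χ)) ∧ (ψ ⊃ ψ)) = ¬1/3 = 2/3
¬(¬φ ≡ (φ ∧ χ)) ≡ ¬(((ψ ⊃ φ) ≡ (χ ∧ χ)) ∧ (ψ ⊃ ψ)) = 1/3 ≡ 2/3 = 2/3
φ ≡ ψ = 1/3 ≡ 1/3 = 1
φ ∧ φ = 1/3 ∧ 1/3 = 1/3
(φ ≡ ψ) ∧ (φ ∧ φ) = 1 ∧ 1/3 = 1/3
χ ≡ ((φ ≡ ψ) ∧ (φ ∧ φ)) = 1/3 ≡ 1/3 = 1
¬(χ ≡ ((φ ≡ ψ) ∧ (φ ∧ φ))) = ¬1 = 0
χ ⊃ χ = 1/3 ⊃ 1/3 = 1
(χ ⊃ χ) ⊃ χ = 1 ⊃ 1/3 = 1/3
¬((χ ⊃ χ) ⊃ χ) = ¬1/3 = 2/3
¬(χ ≡ ((φ ≡ ψ) ∧ (φ ∧ φ))) ∧ ¬((χ ⊃ χ) ⊃ χ) = 0 ∧ 2/3 = 0
(¬(¬φ ≡ (φ ∧ χ)) ≡ ¬(((ψ ⊃ φ) ≡ (χ ∧ χ)) ∧ (ψ ⊃ ψ))) ⊃ (¬(χ ≡ ((φ ≡ ψ) ∧ (φ ∧ φ))) ∧ ¬((χ ⊃ χ) ⊃ χ)) = 2/3 ⊃ 0 = 1/3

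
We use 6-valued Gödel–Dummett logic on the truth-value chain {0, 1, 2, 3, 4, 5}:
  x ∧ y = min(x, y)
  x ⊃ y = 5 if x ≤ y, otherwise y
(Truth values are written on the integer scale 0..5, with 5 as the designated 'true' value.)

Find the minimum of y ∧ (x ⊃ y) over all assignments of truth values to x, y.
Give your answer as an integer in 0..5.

Take x = 0, y = 0:
x ⊃ y = 0 ⊃ 0 = 5
y ∧ (x ⊃ y) = 0 ∧ 5 = 0
No assignment yields a value below 0, so this is the minimum.

0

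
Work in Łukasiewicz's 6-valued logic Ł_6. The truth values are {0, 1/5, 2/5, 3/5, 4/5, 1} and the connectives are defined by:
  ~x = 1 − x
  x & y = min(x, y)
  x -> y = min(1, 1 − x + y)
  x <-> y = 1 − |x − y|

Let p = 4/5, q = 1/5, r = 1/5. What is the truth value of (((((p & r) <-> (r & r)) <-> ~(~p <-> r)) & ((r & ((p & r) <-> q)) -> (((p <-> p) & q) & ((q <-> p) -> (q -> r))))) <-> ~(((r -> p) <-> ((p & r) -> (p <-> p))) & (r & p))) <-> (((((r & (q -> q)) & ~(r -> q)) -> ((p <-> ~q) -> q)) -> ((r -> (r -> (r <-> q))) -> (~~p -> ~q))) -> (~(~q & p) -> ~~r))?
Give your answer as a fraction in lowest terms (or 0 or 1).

1/5

p & r = 4/5 & 1/5 = 1/5
r & r = 1/5 & 1/5 = 1/5
(p & r) <-> (r & r) = 1/5 <-> 1/5 = 1
~p = ~4/5 = 1/5
~p <-> r = 1/5 <-> 1/5 = 1
~(~p <-> r) = ~1 = 0
((p & r) <-> (r & r)) <-> ~(~p <-> r) = 1 <-> 0 = 0
p & r = 4/5 & 1/5 = 1/5
(p & r) <-> q = 1/5 <-> 1/5 = 1
r & ((p & r) <-> q) = 1/5 & 1 = 1/5
p <-> p = 4/5 <-> 4/5 = 1
(p <-> p) & q = 1 & 1/5 = 1/5
q <-> p = 1/5 <-> 4/5 = 2/5
q -> r = 1/5 -> 1/5 = 1
(q <-> p) -> (q -> r) = 2/5 -> 1 = 1
((p <-> p) & q) & ((q <-> p) -> (q -> r)) = 1/5 & 1 = 1/5
(r & ((p & r) <-> q)) -> (((p <-> p) & q) & ((q <-> p) -> (q -> r))) = 1/5 -> 1/5 = 1
(((p & r) <-> (r & r)) <-> ~(~p <-> r)) & ((r & ((p & r) <-> q)) -> (((p <-> p) & q) & ((q <-> p) -> (q -> r)))) = 0 & 1 = 0
r -> p = 1/5 -> 4/5 = 1
p & r = 4/5 & 1/5 = 1/5
p <-> p = 4/5 <-> 4/5 = 1
(p & r) -> (p <-> p) = 1/5 -> 1 = 1
(r -> p) <-> ((p & r) -> (p <-> p)) = 1 <-> 1 = 1
r & p = 1/5 & 4/5 = 1/5
((r -> p) <-> ((p & r) -> (p <-> p))) & (r & p) = 1 & 1/5 = 1/5
~(((r -> p) <-> ((p & r) -> (p <-> p))) & (r & p)) = ~1/5 = 4/5
((((p & r) <-> (r & r)) <-> ~(~p <-> r)) & ((r & ((p & r) <-> q)) -> (((p <-> p) & q) & ((q <-> p) -> (q -> r))))) <-> ~(((r -> p) <-> ((p & r) -> (p <-> p))) & (r & p)) = 0 <-> 4/5 = 1/5
q -> q = 1/5 -> 1/5 = 1
r & (q -> q) = 1/5 & 1 = 1/5
r -> q = 1/5 -> 1/5 = 1
~(r -> q) = ~1 = 0
(r & (q -> q)) & ~(r -> q) = 1/5 & 0 = 0
~q = ~1/5 = 4/5
p <-> ~q = 4/5 <-> 4/5 = 1
(p <-> ~q) -> q = 1 -> 1/5 = 1/5
((r & (q -> q)) & ~(r -> q)) -> ((p <-> ~q) -> q) = 0 -> 1/5 = 1
r <-> q = 1/5 <-> 1/5 = 1
r -> (r <-> q) = 1/5 -> 1 = 1
r -> (r -> (r <-> q)) = 1/5 -> 1 = 1
~p = ~4/5 = 1/5
~~p = ~1/5 = 4/5
~q = ~1/5 = 4/5
~~p -> ~q = 4/5 -> 4/5 = 1
(r -> (r -> (r <-> q))) -> (~~p -> ~q) = 1 -> 1 = 1
(((r & (q -> q)) & ~(r -> q)) -> ((p <-> ~q) -> q)) -> ((r -> (r -> (r <-> q))) -> (~~p -> ~q)) = 1 -> 1 = 1
~q = ~1/5 = 4/5
~q & p = 4/5 & 4/5 = 4/5
~(~q & p) = ~4/5 = 1/5
~r = ~1/5 = 4/5
~~r = ~4/5 = 1/5
~(~q & p) -> ~~r = 1/5 -> 1/5 = 1
((((r & (q -> q)) & ~(r -> q)) -> ((p <-> ~q) -> q)) -> ((r -> (r -> (r <-> q))) -> (~~p -> ~q))) -> (~(~q & p) -> ~~r) = 1 -> 1 = 1
(((((p & r) <-> (r & r)) <-> ~(~p <-> r)) & ((r & ((p & r) <-> q)) -> (((p <-> p) & q) & ((q <-> p) -> (q -> r))))) <-> ~(((r -> p) <-> ((p & r) -> (p <-> p))) & (r & p))) <-> (((((r & (q -> q)) & ~(r -> q)) -> ((p <-> ~q) -> q)) -> ((r -> (r -> (r <-> q))) -> (~~p -> ~q))) -> (~(~q & p) -> ~~r)) = 1/5 <-> 1 = 1/5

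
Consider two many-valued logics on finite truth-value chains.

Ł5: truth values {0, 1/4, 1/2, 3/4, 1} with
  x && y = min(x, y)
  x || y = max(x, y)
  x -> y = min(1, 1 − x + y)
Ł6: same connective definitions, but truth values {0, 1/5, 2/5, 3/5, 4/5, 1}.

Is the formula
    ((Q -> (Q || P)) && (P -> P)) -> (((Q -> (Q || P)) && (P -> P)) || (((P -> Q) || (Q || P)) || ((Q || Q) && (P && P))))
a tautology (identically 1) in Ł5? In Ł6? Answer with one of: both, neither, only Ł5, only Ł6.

In Ł5: every assignment gives 1 — tautology.
In Ł6: every assignment gives 1 — tautology.

both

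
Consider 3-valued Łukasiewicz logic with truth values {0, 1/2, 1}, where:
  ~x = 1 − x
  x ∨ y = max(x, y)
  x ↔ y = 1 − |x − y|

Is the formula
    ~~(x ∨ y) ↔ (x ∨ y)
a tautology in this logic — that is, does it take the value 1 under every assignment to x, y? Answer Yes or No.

Yes

x = 0, y = 0 ↦ 1
x = 0, y = 1/2 ↦ 1
x = 0, y = 1 ↦ 1
x = 1/2, y = 0 ↦ 1
x = 1/2, y = 1/2 ↦ 1
x = 1/2, y = 1 ↦ 1
x = 1, y = 0 ↦ 1
x = 1, y = 1/2 ↦ 1
x = 1, y = 1 ↦ 1
Every assignment gives a value ≥ 1.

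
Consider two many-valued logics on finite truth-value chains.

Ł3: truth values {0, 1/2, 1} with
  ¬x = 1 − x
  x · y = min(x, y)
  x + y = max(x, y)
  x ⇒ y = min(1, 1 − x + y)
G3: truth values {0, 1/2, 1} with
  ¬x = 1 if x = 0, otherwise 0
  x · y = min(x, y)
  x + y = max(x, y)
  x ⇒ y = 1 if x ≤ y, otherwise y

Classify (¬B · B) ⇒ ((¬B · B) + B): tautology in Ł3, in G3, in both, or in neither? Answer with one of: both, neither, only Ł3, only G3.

both

In Ł3: every assignment gives 1 — tautology.
In G3: every assignment gives 1 — tautology.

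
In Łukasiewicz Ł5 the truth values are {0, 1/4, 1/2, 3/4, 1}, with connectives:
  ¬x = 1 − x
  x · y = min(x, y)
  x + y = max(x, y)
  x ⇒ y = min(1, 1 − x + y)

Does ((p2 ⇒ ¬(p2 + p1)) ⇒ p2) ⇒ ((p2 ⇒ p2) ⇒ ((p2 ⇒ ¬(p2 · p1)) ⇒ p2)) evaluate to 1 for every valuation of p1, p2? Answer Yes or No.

No

Counterexample: take p1 = 0, p2 = 3/4.
p2 + p1 = 3/4 + 0 = 3/4
¬(p2 + p1) = ¬3/4 = 1/4
p2 ⇒ ¬(p2 + p1) = 3/4 ⇒ 1/4 = 1/2
(p2 ⇒ ¬(p2 + p1)) ⇒ p2 = 1/2 ⇒ 3/4 = 1
p2 ⇒ p2 = 3/4 ⇒ 3/4 = 1
p2 · p1 = 3/4 · 0 = 0
¬(p2 · p1) = ¬0 = 1
p2 ⇒ ¬(p2 · p1) = 3/4 ⇒ 1 = 1
(p2 ⇒ ¬(p2 · p1)) ⇒ p2 = 1 ⇒ 3/4 = 3/4
(p2 ⇒ p2) ⇒ ((p2 ⇒ ¬(p2 · p1)) ⇒ p2) = 1 ⇒ 3/4 = 3/4
((p2 ⇒ ¬(p2 + p1)) ⇒ p2) ⇒ ((p2 ⇒ p2) ⇒ ((p2 ⇒ ¬(p2 · p1)) ⇒ p2)) = 1 ⇒ 3/4 = 3/4
This gives 3/4 ≠ 1.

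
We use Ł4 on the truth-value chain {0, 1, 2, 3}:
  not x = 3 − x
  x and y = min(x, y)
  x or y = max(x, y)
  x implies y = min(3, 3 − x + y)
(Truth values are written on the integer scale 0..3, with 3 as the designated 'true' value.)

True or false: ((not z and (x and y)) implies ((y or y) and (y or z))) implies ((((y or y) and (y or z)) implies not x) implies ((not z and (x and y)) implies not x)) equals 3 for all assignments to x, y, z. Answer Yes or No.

At x = 2, y = 0, z = 2, for instance:
not z = not 2 = 1
x and y = 2 and 0 = 0
not z and (x and y) = 1 and 0 = 0
y or y = 0 or 0 = 0
y or z = 0 or 2 = 2
(y or y) and (y or z) = 0 and 2 = 0
(not z and (x and y)) implies ((y or y) and (y or z)) = 0 implies 0 = 3
not x = not 2 = 1
((y or y) and (y or z)) implies not x = 0 implies 1 = 3
(not z and (x and y)) implies not x = 0 implies 1 = 3
(((y or y) and (y or z)) implies not x) implies ((not z and (x and y)) implies not x) = 3 implies 3 = 3
((not z and (x and y)) implies ((y or y) and (y or z))) implies ((((y or y) and (y or z)) implies not x) implies ((not z and (x and y)) implies not x)) = 3 implies 3 = 3
and checking the remaining 63 assignments likewise gives ≥ 3 in every case.

Yes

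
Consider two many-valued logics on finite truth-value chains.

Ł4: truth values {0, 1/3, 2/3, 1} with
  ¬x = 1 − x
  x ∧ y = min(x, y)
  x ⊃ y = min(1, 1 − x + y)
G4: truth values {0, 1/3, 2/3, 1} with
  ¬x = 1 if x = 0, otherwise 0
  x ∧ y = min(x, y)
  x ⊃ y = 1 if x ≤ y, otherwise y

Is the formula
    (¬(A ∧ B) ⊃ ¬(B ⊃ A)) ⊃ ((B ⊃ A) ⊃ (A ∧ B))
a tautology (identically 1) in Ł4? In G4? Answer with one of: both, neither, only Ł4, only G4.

In Ł4: every assignment gives 1 — tautology.
In G4: at A = 1/3, B = 1/3 the value is 1/3 — not a tautology.

only Ł4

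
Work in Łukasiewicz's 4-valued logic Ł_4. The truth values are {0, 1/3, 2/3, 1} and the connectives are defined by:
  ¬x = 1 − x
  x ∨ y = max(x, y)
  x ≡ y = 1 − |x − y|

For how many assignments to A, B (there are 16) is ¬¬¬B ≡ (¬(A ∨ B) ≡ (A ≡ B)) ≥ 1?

A = 0, B = 0 ↦ 1  ≥
A = 0, B = 1/3 ↦ 2/3  <
A = 0, B = 2/3 ↦ 1/3  <
A = 0, B = 1 ↦ 0  <
A = 1/3, B = 0 ↦ 1  ≥
A = 1/3, B = 1/3 ↦ 1  ≥
A = 1/3, B = 2/3 ↦ 2/3  <
A = 1/3, B = 1 ↦ 1/3  <
A = 2/3, B = 0 ↦ 1  ≥
A = 2/3, B = 1/3 ↦ 1  ≥
A = 2/3, B = 2/3 ↦ 1  ≥
A = 2/3, B = 1 ↦ 2/3  <
A = 1, B = 0 ↦ 1  ≥
A = 1, B = 1/3 ↦ 1  ≥
A = 1, B = 2/3 ↦ 1  ≥
A = 1, B = 1 ↦ 1  ≥
So 10 of the 16 assignments meet the threshold.

10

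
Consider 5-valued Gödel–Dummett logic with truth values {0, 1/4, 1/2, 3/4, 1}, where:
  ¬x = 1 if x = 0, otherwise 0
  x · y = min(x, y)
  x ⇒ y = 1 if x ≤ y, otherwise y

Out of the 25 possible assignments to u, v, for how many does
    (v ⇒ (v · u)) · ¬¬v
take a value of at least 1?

value 1: 10 assignments (counts)
value 3/4: 1 assignment
value 1/2: 2 assignments
value 1/4: 3 assignments
value 0: 9 assignments
So 10 of the 25 assignments meet the threshold.

10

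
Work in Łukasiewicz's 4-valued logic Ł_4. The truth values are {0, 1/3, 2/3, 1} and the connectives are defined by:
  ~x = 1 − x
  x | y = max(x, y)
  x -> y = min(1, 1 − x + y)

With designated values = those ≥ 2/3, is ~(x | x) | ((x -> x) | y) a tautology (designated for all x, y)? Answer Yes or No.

x = 0, y = 0 ↦ 1
x = 0, y = 1/3 ↦ 1
x = 0, y = 2/3 ↦ 1
x = 0, y = 1 ↦ 1
x = 1/3, y = 0 ↦ 1
x = 1/3, y = 1/3 ↦ 1
x = 1/3, y = 2/3 ↦ 1
x = 1/3, y = 1 ↦ 1
x = 2/3, y = 0 ↦ 1
x = 2/3, y = 1/3 ↦ 1
x = 2/3, y = 2/3 ↦ 1
x = 2/3, y = 1 ↦ 1
x = 1, y = 0 ↦ 1
x = 1, y = 1/3 ↦ 1
x = 1, y = 2/3 ↦ 1
x = 1, y = 1 ↦ 1
Every assignment gives a value ≥ 2/3.

Yes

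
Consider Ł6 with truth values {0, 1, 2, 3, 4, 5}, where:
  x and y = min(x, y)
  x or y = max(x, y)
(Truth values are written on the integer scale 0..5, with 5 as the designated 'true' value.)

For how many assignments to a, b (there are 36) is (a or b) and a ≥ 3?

value 5: 6 assignments (counts)
value 4: 6 assignments (counts)
value 3: 6 assignments (counts)
value 2: 6 assignments
value 1: 6 assignments
value 0: 6 assignments
So 18 of the 36 assignments meet the threshold.

18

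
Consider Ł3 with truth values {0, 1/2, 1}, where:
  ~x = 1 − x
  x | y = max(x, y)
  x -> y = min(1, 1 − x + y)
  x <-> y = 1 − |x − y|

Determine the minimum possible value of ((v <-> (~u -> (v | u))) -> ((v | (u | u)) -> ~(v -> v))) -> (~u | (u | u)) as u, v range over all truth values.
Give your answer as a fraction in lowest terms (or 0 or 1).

Take u = 1/2, v = 0:
~u = ~1/2 = 1/2
v | u = 0 | 1/2 = 1/2
~u -> (v | u) = 1/2 -> 1/2 = 1
v <-> (~u -> (v | u)) = 0 <-> 1 = 0
u | u = 1/2 | 1/2 = 1/2
v | (u | u) = 0 | 1/2 = 1/2
v -> v = 0 -> 0 = 1
~(v -> v) = ~1 = 0
(v | (u | u)) -> ~(v -> v) = 1/2 -> 0 = 1/2
(v <-> (~u -> (v | u))) -> ((v | (u | u)) -> ~(v -> v)) = 0 -> 1/2 = 1
~u = ~1/2 = 1/2
u | u = 1/2 | 1/2 = 1/2
~u | (u | u) = 1/2 | 1/2 = 1/2
((v <-> (~u -> (v | u))) -> ((v | (u | u)) -> ~(v -> v))) -> (~u | (u | u)) = 1 -> 1/2 = 1/2
No assignment yields a value below 1/2, so this is the minimum.

1/2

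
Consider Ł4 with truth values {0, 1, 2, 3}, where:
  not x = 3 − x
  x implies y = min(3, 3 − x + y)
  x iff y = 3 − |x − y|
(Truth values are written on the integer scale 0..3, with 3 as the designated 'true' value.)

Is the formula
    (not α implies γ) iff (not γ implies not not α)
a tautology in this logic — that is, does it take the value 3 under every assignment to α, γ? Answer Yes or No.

α = 0, γ = 0 ↦ 3
α = 0, γ = 1 ↦ 3
α = 0, γ = 2 ↦ 3
α = 0, γ = 3 ↦ 3
α = 1, γ = 0 ↦ 3
α = 1, γ = 1 ↦ 3
α = 1, γ = 2 ↦ 3
α = 1, γ = 3 ↦ 3
α = 2, γ = 0 ↦ 3
α = 2, γ = 1 ↦ 3
α = 2, γ = 2 ↦ 3
α = 2, γ = 3 ↦ 3
α = 3, γ = 0 ↦ 3
α = 3, γ = 1 ↦ 3
α = 3, γ = 2 ↦ 3
α = 3, γ = 3 ↦ 3
Every assignment gives a value ≥ 3.

Yes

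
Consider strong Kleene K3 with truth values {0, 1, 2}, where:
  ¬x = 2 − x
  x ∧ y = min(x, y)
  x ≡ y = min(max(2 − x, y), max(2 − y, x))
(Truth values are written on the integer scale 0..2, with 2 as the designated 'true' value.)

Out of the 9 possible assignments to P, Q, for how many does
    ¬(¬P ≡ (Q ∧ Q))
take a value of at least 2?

2

P = 0, Q = 0 ↦ 2  ≥
P = 0, Q = 1 ↦ 1  <
P = 0, Q = 2 ↦ 0  <
P = 1, Q = 0 ↦ 1  <
P = 1, Q = 1 ↦ 1  <
P = 1, Q = 2 ↦ 1  <
P = 2, Q = 0 ↦ 0  <
P = 2, Q = 1 ↦ 1  <
P = 2, Q = 2 ↦ 2  ≥
So 2 of the 9 assignments meet the threshold.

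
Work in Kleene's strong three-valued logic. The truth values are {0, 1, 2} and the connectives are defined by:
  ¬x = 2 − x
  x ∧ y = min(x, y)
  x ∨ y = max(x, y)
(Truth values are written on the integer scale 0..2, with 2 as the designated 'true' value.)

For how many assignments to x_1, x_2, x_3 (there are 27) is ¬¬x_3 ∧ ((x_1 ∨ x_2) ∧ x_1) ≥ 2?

3

value 2: 3 assignments (counts)
value 1: 9 assignments
value 0: 15 assignments
So 3 of the 27 assignments meet the threshold.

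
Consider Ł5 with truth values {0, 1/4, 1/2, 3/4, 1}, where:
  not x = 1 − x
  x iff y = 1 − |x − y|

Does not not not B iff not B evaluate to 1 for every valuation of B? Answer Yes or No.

B = 0 ↦ 1
B = 1/4 ↦ 1
B = 1/2 ↦ 1
B = 3/4 ↦ 1
B = 1 ↦ 1
Every assignment gives a value ≥ 1.

Yes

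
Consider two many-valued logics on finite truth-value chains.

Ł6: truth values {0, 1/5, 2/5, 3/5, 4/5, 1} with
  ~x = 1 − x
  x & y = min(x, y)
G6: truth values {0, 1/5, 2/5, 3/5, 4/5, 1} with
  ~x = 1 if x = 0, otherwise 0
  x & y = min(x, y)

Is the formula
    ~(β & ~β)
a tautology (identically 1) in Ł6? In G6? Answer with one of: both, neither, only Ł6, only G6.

In Ł6: at β = 1/5 the value is 4/5 — not a tautology.
In G6: every assignment gives 1 — tautology.

only G6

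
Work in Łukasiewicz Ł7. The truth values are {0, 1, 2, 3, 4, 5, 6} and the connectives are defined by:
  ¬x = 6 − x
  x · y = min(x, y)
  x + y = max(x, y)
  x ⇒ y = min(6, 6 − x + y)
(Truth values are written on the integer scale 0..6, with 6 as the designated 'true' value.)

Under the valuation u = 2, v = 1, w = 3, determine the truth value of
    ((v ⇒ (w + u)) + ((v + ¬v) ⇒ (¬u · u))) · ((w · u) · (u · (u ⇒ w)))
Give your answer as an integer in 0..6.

w + u = 3 + 2 = 3
v ⇒ (w + u) = 1 ⇒ 3 = 6
¬v = ¬1 = 5
v + ¬v = 1 + 5 = 5
¬u = ¬2 = 4
¬u · u = 4 · 2 = 2
(v + ¬v) ⇒ (¬u · u) = 5 ⇒ 2 = 3
(v ⇒ (w + u)) + ((v + ¬v) ⇒ (¬u · u)) = 6 + 3 = 6
w · u = 3 · 2 = 2
u ⇒ w = 2 ⇒ 3 = 6
u · (u ⇒ w) = 2 · 6 = 2
(w · u) · (u · (u ⇒ w)) = 2 · 2 = 2
((v ⇒ (w + u)) + ((v + ¬v) ⇒ (¬u · u))) · ((w · u) · (u · (u ⇒ w))) = 6 · 2 = 2

2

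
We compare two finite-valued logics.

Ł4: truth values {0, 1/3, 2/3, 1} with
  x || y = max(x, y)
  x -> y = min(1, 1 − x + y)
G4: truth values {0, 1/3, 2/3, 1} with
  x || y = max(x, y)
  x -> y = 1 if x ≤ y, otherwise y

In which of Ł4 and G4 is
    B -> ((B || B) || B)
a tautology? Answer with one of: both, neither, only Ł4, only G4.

both

In Ł4: every assignment gives 1 — tautology.
In G4: every assignment gives 1 — tautology.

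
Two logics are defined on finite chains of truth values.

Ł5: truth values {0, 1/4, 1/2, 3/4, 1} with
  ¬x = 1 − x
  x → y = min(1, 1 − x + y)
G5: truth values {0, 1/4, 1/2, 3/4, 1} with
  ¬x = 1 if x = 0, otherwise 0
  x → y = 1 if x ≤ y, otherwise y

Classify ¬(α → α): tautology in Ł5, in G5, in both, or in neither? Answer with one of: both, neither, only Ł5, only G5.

neither

In Ł5: at α = 0 the value is 0 — not a tautology.
In G5: at α = 0 the value is 0 — not a tautology.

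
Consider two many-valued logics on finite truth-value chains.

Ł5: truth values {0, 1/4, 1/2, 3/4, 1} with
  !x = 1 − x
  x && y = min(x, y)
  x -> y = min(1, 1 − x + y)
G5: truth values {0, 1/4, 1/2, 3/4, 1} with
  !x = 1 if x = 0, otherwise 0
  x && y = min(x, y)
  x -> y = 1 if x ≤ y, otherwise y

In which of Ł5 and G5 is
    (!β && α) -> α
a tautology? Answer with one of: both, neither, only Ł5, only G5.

both

In Ł5: every assignment gives 1 — tautology.
In G5: every assignment gives 1 — tautology.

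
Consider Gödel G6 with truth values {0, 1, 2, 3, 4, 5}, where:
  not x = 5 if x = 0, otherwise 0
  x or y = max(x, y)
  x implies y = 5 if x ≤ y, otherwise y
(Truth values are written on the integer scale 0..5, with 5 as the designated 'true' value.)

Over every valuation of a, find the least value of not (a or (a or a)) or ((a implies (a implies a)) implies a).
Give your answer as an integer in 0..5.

1

Take a = 1:
a or a = 1 or 1 = 1
a or (a or a) = 1 or 1 = 1
not (a or (a or a)) = not 1 = 0
a implies a = 1 implies 1 = 5
a implies (a implies a) = 1 implies 5 = 5
(a implies (a implies a)) implies a = 5 implies 1 = 1
not (a or (a or a)) or ((a implies (a implies a)) implies a) = 0 or 1 = 1
No assignment yields a value below 1, so this is the minimum.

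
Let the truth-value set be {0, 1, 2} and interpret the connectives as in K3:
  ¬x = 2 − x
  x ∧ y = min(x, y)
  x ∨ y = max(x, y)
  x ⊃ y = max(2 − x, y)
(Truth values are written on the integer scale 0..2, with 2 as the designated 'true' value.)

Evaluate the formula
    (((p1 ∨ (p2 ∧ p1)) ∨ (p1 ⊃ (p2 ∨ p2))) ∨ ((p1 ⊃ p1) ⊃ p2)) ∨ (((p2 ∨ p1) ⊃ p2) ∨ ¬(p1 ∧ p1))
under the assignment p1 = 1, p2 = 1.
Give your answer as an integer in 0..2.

p2 ∧ p1 = 1 ∧ 1 = 1
p1 ∨ (p2 ∧ p1) = 1 ∨ 1 = 1
p2 ∨ p2 = 1 ∨ 1 = 1
p1 ⊃ (p2 ∨ p2) = 1 ⊃ 1 = 1
(p1 ∨ (p2 ∧ p1)) ∨ (p1 ⊃ (p2 ∨ p2)) = 1 ∨ 1 = 1
p1 ⊃ p1 = 1 ⊃ 1 = 1
(p1 ⊃ p1) ⊃ p2 = 1 ⊃ 1 = 1
((p1 ∨ (p2 ∧ p1)) ∨ (p1 ⊃ (p2 ∨ p2))) ∨ ((p1 ⊃ p1) ⊃ p2) = 1 ∨ 1 = 1
p2 ∨ p1 = 1 ∨ 1 = 1
(p2 ∨ p1) ⊃ p2 = 1 ⊃ 1 = 1
p1 ∧ p1 = 1 ∧ 1 = 1
¬(p1 ∧ p1) = ¬1 = 1
((p2 ∨ p1) ⊃ p2) ∨ ¬(p1 ∧ p1) = 1 ∨ 1 = 1
(((p1 ∨ (p2 ∧ p1)) ∨ (p1 ⊃ (p2 ∨ p2))) ∨ ((p1 ⊃ p1) ⊃ p2)) ∨ (((p2 ∨ p1) ⊃ p2) ∨ ¬(p1 ∧ p1)) = 1 ∨ 1 = 1

1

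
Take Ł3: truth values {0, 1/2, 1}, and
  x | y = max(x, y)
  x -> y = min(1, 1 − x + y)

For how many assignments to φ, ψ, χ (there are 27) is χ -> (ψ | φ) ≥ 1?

value 1: 22 assignments (counts)
value 1/2: 4 assignments
value 0: 1 assignment
So 22 of the 27 assignments meet the threshold.

22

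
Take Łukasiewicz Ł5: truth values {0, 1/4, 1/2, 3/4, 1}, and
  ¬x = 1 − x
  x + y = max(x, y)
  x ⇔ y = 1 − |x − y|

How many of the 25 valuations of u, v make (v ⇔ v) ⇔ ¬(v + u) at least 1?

value 1: 1 assignment (counts)
value 3/4: 3 assignments
value 1/2: 5 assignments
value 1/4: 7 assignments
value 0: 9 assignments
So 1 of the 25 assignments meets the threshold.

1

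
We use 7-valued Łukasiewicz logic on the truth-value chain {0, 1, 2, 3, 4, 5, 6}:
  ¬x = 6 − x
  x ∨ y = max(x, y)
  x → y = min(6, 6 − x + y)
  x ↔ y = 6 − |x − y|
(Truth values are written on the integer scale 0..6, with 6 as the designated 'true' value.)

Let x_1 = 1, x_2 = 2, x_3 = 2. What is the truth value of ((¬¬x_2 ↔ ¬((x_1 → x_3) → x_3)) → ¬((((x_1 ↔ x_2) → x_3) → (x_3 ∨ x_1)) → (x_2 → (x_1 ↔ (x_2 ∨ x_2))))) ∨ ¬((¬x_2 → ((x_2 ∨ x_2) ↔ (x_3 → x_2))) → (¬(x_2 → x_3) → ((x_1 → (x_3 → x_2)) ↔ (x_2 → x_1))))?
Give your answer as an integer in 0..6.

¬x_2 = ¬2 = 4
¬¬x_2 = ¬4 = 2
x_1 → x_3 = 1 → 2 = 6
(x_1 → x_3) → x_3 = 6 → 2 = 2
¬((x_1 → x_3) → x_3) = ¬2 = 4
¬¬x_2 ↔ ¬((x_1 → x_3) → x_3) = 2 ↔ 4 = 4
x_1 ↔ x_2 = 1 ↔ 2 = 5
(x_1 ↔ x_2) → x_3 = 5 → 2 = 3
x_3 ∨ x_1 = 2 ∨ 1 = 2
((x_1 ↔ x_2) → x_3) → (x_3 ∨ x_1) = 3 → 2 = 5
x_2 ∨ x_2 = 2 ∨ 2 = 2
x_1 ↔ (x_2 ∨ x_2) = 1 ↔ 2 = 5
x_2 → (x_1 ↔ (x_2 ∨ x_2)) = 2 → 5 = 6
(((x_1 ↔ x_2) → x_3) → (x_3 ∨ x_1)) → (x_2 → (x_1 ↔ (x_2 ∨ x_2))) = 5 → 6 = 6
¬((((x_1 ↔ x_2) → x_3) → (x_3 ∨ x_1)) → (x_2 → (x_1 ↔ (x_2 ∨ x_2)))) = ¬6 = 0
(¬¬x_2 ↔ ¬((x_1 → x_3) → x_3)) → ¬((((x_1 ↔ x_2) → x_3) → (x_3 ∨ x_1)) → (x_2 → (x_1 ↔ (x_2 ∨ x_2)))) = 4 → 0 = 2
¬x_2 = ¬2 = 4
x_2 ∨ x_2 = 2 ∨ 2 = 2
x_3 → x_2 = 2 → 2 = 6
(x_2 ∨ x_2) ↔ (x_3 → x_2) = 2 ↔ 6 = 2
¬x_2 → ((x_2 ∨ x_2) ↔ (x_3 → x_2)) = 4 → 2 = 4
x_2 → x_3 = 2 → 2 = 6
¬(x_2 → x_3) = ¬6 = 0
x_3 → x_2 = 2 → 2 = 6
x_1 → (x_3 → x_2) = 1 → 6 = 6
x_2 → x_1 = 2 → 1 = 5
(x_1 → (x_3 → x_2)) ↔ (x_2 → x_1) = 6 ↔ 5 = 5
¬(x_2 → x_3) → ((x_1 → (x_3 → x_2)) ↔ (x_2 → x_1)) = 0 → 5 = 6
(¬x_2 → ((x_2 ∨ x_2) ↔ (x_3 → x_2))) → (¬(x_2 → x_3) → ((x_1 → (x_3 → x_2)) ↔ (x_2 → x_1))) = 4 → 6 = 6
¬((¬x_2 → ((x_2 ∨ x_2) ↔ (x_3 → x_2))) → (¬(x_2 → x_3) → ((x_1 → (x_3 → x_2)) ↔ (x_2 → x_1)))) = ¬6 = 0
((¬¬x_2 ↔ ¬((x_1 → x_3) → x_3)) → ¬((((x_1 ↔ x_2) → x_3) → (x_3 ∨ x_1)) → (x_2 → (x_1 ↔ (x_2 ∨ x_2))))) ∨ ¬((¬x_2 → ((x_2 ∨ x_2) ↔ (x_3 → x_2))) → (¬(x_2 → x_3) → ((x_1 → (x_3 → x_2)) ↔ (x_2 → x_1)))) = 2 ∨ 0 = 2

2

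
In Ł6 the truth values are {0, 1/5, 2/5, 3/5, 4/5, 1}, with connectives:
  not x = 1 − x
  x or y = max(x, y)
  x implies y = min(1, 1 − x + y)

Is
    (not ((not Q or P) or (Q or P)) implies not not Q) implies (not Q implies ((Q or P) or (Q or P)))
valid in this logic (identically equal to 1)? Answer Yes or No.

Counterexample: take P = 0, Q = 0.
not Q = not 0 = 1
not Q or P = 1 or 0 = 1
Q or P = 0 or 0 = 0
(not Q or P) or (Q or P) = 1 or 0 = 1
not ((not Q or P) or (Q or P)) = not 1 = 0
not Q = not 0 = 1
not not Q = not 1 = 0
not ((not Q or P) or (Q or P)) implies not not Q = 0 implies 0 = 1
not Q = not 0 = 1
Q or P = 0 or 0 = 0
Q or P = 0 or 0 = 0
(Q or P) or (Q or P) = 0 or 0 = 0
not Q implies ((Q or P) or (Q or P)) = 1 implies 0 = 0
(not ((not Q or P) or (Q or P)) implies not not Q) implies (not Q implies ((Q or P) or (Q or P))) = 1 implies 0 = 0
This gives 0 ≠ 1.

No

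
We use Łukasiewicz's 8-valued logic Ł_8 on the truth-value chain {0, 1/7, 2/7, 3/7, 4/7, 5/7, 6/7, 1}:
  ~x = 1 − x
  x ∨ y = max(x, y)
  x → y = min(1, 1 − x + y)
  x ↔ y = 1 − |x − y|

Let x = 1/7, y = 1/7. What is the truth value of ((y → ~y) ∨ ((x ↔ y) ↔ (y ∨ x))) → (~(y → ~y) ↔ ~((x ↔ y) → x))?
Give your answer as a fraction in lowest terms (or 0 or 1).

~y = ~1/7 = 6/7
y → ~y = 1/7 → 6/7 = 1
x ↔ y = 1/7 ↔ 1/7 = 1
y ∨ x = 1/7 ∨ 1/7 = 1/7
(x ↔ y) ↔ (y ∨ x) = 1 ↔ 1/7 = 1/7
(y → ~y) ∨ ((x ↔ y) ↔ (y ∨ x)) = 1 ∨ 1/7 = 1
~y = ~1/7 = 6/7
y → ~y = 1/7 → 6/7 = 1
~(y → ~y) = ~1 = 0
x ↔ y = 1/7 ↔ 1/7 = 1
(x ↔ y) → x = 1 → 1/7 = 1/7
~((x ↔ y) → x) = ~1/7 = 6/7
~(y → ~y) ↔ ~((x ↔ y) → x) = 0 ↔ 6/7 = 1/7
((y → ~y) ∨ ((x ↔ y) ↔ (y ∨ x))) → (~(y → ~y) ↔ ~((x ↔ y) → x)) = 1 → 1/7 = 1/7

1/7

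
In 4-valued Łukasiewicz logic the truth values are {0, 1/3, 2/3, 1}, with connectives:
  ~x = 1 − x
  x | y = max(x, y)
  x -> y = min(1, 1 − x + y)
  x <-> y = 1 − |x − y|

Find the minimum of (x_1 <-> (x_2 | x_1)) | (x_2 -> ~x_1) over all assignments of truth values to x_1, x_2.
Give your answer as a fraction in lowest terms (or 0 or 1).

Take x_1 = 1/3, x_2 = 1:
x_2 | x_1 = 1 | 1/3 = 1
x_1 <-> (x_2 | x_1) = 1/3 <-> 1 = 1/3
~x_1 = ~1/3 = 2/3
x_2 -> ~x_1 = 1 -> 2/3 = 2/3
(x_1 <-> (x_2 | x_1)) | (x_2 -> ~x_1) = 1/3 | 2/3 = 2/3
No assignment yields a value below 2/3, so this is the minimum.

2/3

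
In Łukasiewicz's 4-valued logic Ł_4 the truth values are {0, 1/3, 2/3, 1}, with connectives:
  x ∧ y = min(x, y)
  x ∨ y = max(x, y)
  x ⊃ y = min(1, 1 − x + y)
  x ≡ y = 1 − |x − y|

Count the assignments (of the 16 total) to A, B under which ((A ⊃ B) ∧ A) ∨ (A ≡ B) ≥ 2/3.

A = 0, B = 0 ↦ 1  ≥
A = 0, B = 1/3 ↦ 2/3  ≥
A = 0, B = 2/3 ↦ 1/3  <
A = 0, B = 1 ↦ 0  <
A = 1/3, B = 0 ↦ 2/3  ≥
A = 1/3, B = 1/3 ↦ 1  ≥
A = 1/3, B = 2/3 ↦ 2/3  ≥
A = 1/3, B = 1 ↦ 1/3  <
A = 2/3, B = 0 ↦ 1/3  <
A = 2/3, B = 1/3 ↦ 2/3  ≥
A = 2/3, B = 2/3 ↦ 1  ≥
A = 2/3, B = 1 ↦ 2/3  ≥
A = 1, B = 0 ↦ 0  <
A = 1, B = 1/3 ↦ 1/3  <
A = 1, B = 2/3 ↦ 2/3  ≥
A = 1, B = 1 ↦ 1  ≥
So 10 of the 16 assignments meet the threshold.

10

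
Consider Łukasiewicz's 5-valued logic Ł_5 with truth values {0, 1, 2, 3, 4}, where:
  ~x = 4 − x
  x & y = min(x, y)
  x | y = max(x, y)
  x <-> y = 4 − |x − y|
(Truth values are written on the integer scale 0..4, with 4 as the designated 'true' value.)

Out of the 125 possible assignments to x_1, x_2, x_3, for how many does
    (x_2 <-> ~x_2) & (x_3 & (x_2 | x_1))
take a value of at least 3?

value 4: 1 assignment (counts)
value 3: 3 assignments (counts)
value 2: 35 assignments
value 1: 21 assignments
value 0: 65 assignments
So 4 of the 125 assignments meet the threshold.

4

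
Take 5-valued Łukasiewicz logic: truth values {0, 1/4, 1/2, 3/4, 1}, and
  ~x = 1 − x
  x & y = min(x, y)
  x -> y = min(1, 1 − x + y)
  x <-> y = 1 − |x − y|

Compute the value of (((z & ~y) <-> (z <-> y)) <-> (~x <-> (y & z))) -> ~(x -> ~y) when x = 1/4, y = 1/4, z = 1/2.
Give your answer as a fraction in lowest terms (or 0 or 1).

1/4

~y = ~1/4 = 3/4
z & ~y = 1/2 & 3/4 = 1/2
z <-> y = 1/2 <-> 1/4 = 3/4
(z & ~y) <-> (z <-> y) = 1/2 <-> 3/4 = 3/4
~x = ~1/4 = 3/4
y & z = 1/4 & 1/2 = 1/4
~x <-> (y & z) = 3/4 <-> 1/4 = 1/2
((z & ~y) <-> (z <-> y)) <-> (~x <-> (y & z)) = 3/4 <-> 1/2 = 3/4
~y = ~1/4 = 3/4
x -> ~y = 1/4 -> 3/4 = 1
~(x -> ~y) = ~1 = 0
(((z & ~y) <-> (z <-> y)) <-> (~x <-> (y & z))) -> ~(x -> ~y) = 3/4 -> 0 = 1/4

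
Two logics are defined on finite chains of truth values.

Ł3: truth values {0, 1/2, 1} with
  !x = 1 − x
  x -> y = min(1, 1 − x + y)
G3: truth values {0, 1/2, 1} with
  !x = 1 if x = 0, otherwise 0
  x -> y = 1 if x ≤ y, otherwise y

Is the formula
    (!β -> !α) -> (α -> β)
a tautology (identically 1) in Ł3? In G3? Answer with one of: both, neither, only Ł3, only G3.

In Ł3: every assignment gives 1 — tautology.
In G3: at α = 1, β = 1/2 the value is 1/2 — not a tautology.

only Ł3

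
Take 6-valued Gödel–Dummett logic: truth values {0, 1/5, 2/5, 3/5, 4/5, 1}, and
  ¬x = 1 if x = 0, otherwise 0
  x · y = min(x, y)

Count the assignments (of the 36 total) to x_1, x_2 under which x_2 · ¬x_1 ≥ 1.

1

value 1: 1 assignment (counts)
value 4/5: 1 assignment
value 3/5: 1 assignment
value 2/5: 1 assignment
value 1/5: 1 assignment
value 0: 31 assignments
So 1 of the 36 assignments meets the threshold.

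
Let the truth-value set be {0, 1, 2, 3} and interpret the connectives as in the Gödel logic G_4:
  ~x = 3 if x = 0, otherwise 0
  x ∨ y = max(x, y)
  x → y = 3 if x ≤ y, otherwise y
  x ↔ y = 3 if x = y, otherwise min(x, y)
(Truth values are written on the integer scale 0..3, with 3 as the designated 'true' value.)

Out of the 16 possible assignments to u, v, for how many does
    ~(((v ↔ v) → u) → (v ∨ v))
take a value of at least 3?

3

u = 0, v = 0 ↦ 0  <
u = 0, v = 1 ↦ 0  <
u = 0, v = 2 ↦ 0  <
u = 0, v = 3 ↦ 0  <
u = 1, v = 0 ↦ 3  ≥
u = 1, v = 1 ↦ 0  <
u = 1, v = 2 ↦ 0  <
u = 1, v = 3 ↦ 0  <
u = 2, v = 0 ↦ 3  ≥
u = 2, v = 1 ↦ 0  <
u = 2, v = 2 ↦ 0  <
u = 2, v = 3 ↦ 0  <
u = 3, v = 0 ↦ 3  ≥
u = 3, v = 1 ↦ 0  <
u = 3, v = 2 ↦ 0  <
u = 3, v = 3 ↦ 0  <
So 3 of the 16 assignments meet the threshold.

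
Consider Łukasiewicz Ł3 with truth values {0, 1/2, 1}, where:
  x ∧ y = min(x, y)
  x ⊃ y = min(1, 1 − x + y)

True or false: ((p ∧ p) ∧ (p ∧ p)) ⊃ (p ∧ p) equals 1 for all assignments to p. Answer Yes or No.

p = 0 ↦ 1
p = 1/2 ↦ 1
p = 1 ↦ 1
Every assignment gives a value ≥ 1.

Yes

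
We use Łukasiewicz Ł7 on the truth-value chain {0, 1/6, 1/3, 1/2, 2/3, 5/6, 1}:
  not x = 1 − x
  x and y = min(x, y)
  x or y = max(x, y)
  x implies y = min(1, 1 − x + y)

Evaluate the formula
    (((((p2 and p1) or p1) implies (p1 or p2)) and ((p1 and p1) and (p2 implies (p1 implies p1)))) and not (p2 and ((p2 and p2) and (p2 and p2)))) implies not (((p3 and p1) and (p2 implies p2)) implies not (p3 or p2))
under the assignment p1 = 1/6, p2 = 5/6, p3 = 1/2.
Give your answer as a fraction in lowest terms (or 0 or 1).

5/6

p2 and p1 = 5/6 and 1/6 = 1/6
(p2 and p1) or p1 = 1/6 or 1/6 = 1/6
p1 or p2 = 1/6 or 5/6 = 5/6
((p2 and p1) or p1) implies (p1 or p2) = 1/6 implies 5/6 = 1
p1 and p1 = 1/6 and 1/6 = 1/6
p1 implies p1 = 1/6 implies 1/6 = 1
p2 implies (p1 implies p1) = 5/6 implies 1 = 1
(p1 and p1) and (p2 implies (p1 implies p1)) = 1/6 and 1 = 1/6
(((p2 and p1) or p1) implies (p1 or p2)) and ((p1 and p1) and (p2 implies (p1 implies p1))) = 1 and 1/6 = 1/6
p2 and p2 = 5/6 and 5/6 = 5/6
p2 and p2 = 5/6 and 5/6 = 5/6
(p2 and p2) and (p2 and p2) = 5/6 and 5/6 = 5/6
p2 and ((p2 and p2) and (p2 and p2)) = 5/6 and 5/6 = 5/6
not (p2 and ((p2 and p2) and (p2 and p2))) = not 5/6 = 1/6
((((p2 and p1) or p1) implies (p1 or p2)) and ((p1 and p1) and (p2 implies (p1 implies p1)))) and not (p2 and ((p2 and p2) and (p2 and p2))) = 1/6 and 1/6 = 1/6
p3 and p1 = 1/2 and 1/6 = 1/6
p2 implies p2 = 5/6 implies 5/6 = 1
(p3 and p1) and (p2 implies p2) = 1/6 and 1 = 1/6
p3 or p2 = 1/2 or 5/6 = 5/6
not (p3 or p2) = not 5/6 = 1/6
((p3 and p1) and (p2 implies p2)) implies not (p3 or p2) = 1/6 implies 1/6 = 1
not (((p3 and p1) and (p2 implies p2)) implies not (p3 or p2)) = not 1 = 0
(((((p2 and p1) or p1) implies (p1 or p2)) and ((p1 and p1) and (p2 implies (p1 implies p1)))) and not (p2 and ((p2 and p2) and (p2 and p2)))) implies not (((p3 and p1) and (p2 implies p2)) implies not (p3 or p2)) = 1/6 implies 0 = 5/6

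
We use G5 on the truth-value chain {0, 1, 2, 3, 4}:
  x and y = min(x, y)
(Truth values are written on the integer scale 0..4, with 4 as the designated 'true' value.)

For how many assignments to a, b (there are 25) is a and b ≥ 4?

1

value 4: 1 assignment (counts)
value 3: 3 assignments
value 2: 5 assignments
value 1: 7 assignments
value 0: 9 assignments
So 1 of the 25 assignments meets the threshold.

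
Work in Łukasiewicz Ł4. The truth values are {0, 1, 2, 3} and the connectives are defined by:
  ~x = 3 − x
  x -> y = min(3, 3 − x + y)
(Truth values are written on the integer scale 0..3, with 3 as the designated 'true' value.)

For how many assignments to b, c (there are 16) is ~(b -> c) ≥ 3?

1

b = 0, c = 0 ↦ 0  <
b = 0, c = 1 ↦ 0  <
b = 0, c = 2 ↦ 0  <
b = 0, c = 3 ↦ 0  <
b = 1, c = 0 ↦ 1  <
b = 1, c = 1 ↦ 0  <
b = 1, c = 2 ↦ 0  <
b = 1, c = 3 ↦ 0  <
b = 2, c = 0 ↦ 2  <
b = 2, c = 1 ↦ 1  <
b = 2, c = 2 ↦ 0  <
b = 2, c = 3 ↦ 0  <
b = 3, c = 0 ↦ 3  ≥
b = 3, c = 1 ↦ 2  <
b = 3, c = 2 ↦ 1  <
b = 3, c = 3 ↦ 0  <
So 1 of the 16 assignments meets the threshold.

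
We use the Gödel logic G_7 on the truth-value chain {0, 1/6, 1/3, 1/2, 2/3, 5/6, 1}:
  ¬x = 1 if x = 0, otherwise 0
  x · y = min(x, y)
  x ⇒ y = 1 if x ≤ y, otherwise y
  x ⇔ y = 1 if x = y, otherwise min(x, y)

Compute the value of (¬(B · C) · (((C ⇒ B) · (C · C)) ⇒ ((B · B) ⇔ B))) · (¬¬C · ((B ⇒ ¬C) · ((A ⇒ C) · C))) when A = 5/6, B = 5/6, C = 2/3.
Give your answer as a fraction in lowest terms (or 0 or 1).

B · C = 5/6 · 2/3 = 2/3
¬(B · C) = ¬2/3 = 0
C ⇒ B = 2/3 ⇒ 5/6 = 1
C · C = 2/3 · 2/3 = 2/3
(C ⇒ B) · (C · C) = 1 · 2/3 = 2/3
B · B = 5/6 · 5/6 = 5/6
(B · B) ⇔ B = 5/6 ⇔ 5/6 = 1
((C ⇒ B) · (C · C)) ⇒ ((B · B) ⇔ B) = 2/3 ⇒ 1 = 1
¬(B · C) · (((C ⇒ B) · (C · C)) ⇒ ((B · B) ⇔ B)) = 0 · 1 = 0
¬C = ¬2/3 = 0
¬¬C = ¬0 = 1
¬C = ¬2/3 = 0
B ⇒ ¬C = 5/6 ⇒ 0 = 0
A ⇒ C = 5/6 ⇒ 2/3 = 2/3
(A ⇒ C) · C = 2/3 · 2/3 = 2/3
(B ⇒ ¬C) · ((A ⇒ C) · C) = 0 · 2/3 = 0
¬¬C · ((B ⇒ ¬C) · ((A ⇒ C) · C)) = 1 · 0 = 0
(¬(B · C) · (((C ⇒ B) · (C · C)) ⇒ ((B · B) ⇔ B))) · (¬¬C · ((B ⇒ ¬C) · ((A ⇒ C) · C))) = 0 · 0 = 0

0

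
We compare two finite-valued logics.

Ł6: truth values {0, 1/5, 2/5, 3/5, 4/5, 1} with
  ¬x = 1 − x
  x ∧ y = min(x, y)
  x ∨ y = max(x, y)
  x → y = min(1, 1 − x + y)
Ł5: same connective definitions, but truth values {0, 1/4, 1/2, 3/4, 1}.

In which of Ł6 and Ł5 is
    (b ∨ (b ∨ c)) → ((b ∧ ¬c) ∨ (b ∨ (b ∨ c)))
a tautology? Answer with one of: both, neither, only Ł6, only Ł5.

both

In Ł6: every assignment gives 1 — tautology.
In Ł5: every assignment gives 1 — tautology.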